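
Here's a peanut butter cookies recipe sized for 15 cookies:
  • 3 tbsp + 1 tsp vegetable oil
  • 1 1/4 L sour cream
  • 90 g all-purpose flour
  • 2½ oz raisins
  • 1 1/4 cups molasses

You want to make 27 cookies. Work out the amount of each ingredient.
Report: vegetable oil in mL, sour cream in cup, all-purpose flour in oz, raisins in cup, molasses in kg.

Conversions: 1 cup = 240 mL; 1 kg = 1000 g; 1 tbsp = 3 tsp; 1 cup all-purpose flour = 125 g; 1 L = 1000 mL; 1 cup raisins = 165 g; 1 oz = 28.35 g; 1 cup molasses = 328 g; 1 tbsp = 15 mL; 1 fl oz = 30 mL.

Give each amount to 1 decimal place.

Scaling factor: 27/15 = 9/5 = 1.8.
vegetable oil: (3 tbsp + 1 tsp = 10/3 tbsp) × 9/5 × 15 mL/tbsp = 90.0 mL
sour cream: 1.25 L × 9/5 × 1000 mL/L ÷ 240 mL/cup ≈ 9.4 cup
all-purpose flour: 90 g × 9/5 ÷ 28.35 g/oz ≈ 5.7 oz
raisins: 2.5 oz × 9/5 × 28.35 g/oz ÷ 165 g/cup ≈ 0.8 cup
molasses: 1.25 cup × 9/5 × 328 g/cup ÷ 1000 g/kg ≈ 0.7 kg

vegetable oil: 90.0 mL; sour cream: 9.4 cup; all-purpose flour: 5.7 oz; raisins: 0.8 cup; molasses: 0.7 kg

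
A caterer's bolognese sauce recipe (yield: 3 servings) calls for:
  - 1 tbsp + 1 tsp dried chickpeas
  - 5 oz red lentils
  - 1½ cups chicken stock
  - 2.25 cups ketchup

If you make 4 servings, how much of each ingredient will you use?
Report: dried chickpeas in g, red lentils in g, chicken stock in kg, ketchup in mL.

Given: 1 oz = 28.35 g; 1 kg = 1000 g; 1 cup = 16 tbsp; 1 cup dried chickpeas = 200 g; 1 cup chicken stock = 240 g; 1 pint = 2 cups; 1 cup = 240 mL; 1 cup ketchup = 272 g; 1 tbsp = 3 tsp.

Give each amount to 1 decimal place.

Scaling factor: 4/3.
dried chickpeas: (1 tbsp + 1 tsp = 4/3 tbsp) × 4/3 ÷ 16 tbsp/cup × 200 g/cup ≈ 22.2 g
red lentils: 5 oz × 4/3 × 28.35 g/oz = 189.0 g
chicken stock: 1.5 cup × 4/3 × 240 g/cup ÷ 1000 g/kg ≈ 0.5 kg
ketchup: 2.25 cup × 4/3 × 240 mL/cup = 720.0 mL

dried chickpeas: 22.2 g; red lentils: 189.0 g; chicken stock: 0.5 kg; ketchup: 720.0 mL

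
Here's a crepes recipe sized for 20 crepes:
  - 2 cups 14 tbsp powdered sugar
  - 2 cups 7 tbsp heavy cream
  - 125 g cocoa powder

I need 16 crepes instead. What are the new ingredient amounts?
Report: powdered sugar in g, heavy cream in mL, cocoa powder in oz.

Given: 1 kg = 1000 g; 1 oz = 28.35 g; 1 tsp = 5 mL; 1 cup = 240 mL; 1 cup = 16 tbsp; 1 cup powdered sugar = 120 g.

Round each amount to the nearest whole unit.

powdered sugar: 276 g; heavy cream: 468 mL; cocoa powder: 4 oz

Scaling factor: 16/20 = 4/5 = 0.8.
powdered sugar: (2 cup + 14 tbsp = 2.875 cup) × 4/5 × 120 g/cup = 276 g
heavy cream: (2 cup + 7 tbsp = 2.4375 cup) × 4/5 × 240 mL/cup = 468 mL
cocoa powder: 125 g × 4/5 ÷ 28.35 g/oz ≈ 4 oz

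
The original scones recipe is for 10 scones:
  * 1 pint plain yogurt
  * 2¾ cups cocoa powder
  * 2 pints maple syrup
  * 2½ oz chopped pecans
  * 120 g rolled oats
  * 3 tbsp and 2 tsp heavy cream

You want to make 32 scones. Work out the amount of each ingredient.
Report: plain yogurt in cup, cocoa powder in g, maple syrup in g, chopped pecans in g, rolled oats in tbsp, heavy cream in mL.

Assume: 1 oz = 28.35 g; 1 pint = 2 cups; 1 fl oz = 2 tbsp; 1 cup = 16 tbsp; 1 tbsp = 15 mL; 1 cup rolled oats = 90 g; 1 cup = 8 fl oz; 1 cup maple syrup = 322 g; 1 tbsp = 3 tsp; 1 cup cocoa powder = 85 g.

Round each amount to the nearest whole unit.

Scaling factor: 32/10 = 16/5 = 3.2.
plain yogurt: 1 pint × 16/5 × 2 cup/pint ≈ 6 cup
cocoa powder: 2.75 cup × 16/5 × 85 g/cup = 748 g
maple syrup: 2 pint × 16/5 × 2 cup/pint × 322 g/cup ≈ 4122 g
chopped pecans: 2.5 oz × 16/5 × 28.35 g/oz ≈ 227 g
rolled oats: 120 g × 16/5 ÷ 90 g/cup × 16 tbsp/cup ≈ 68 tbsp
heavy cream: (3 tbsp + 2 tsp = 11/3 tbsp) × 16/5 × 15 mL/tbsp = 176 mL

plain yogurt: 6 cup; cocoa powder: 748 g; maple syrup: 4122 g; chopped pecans: 227 g; rolled oats: 68 tbsp; heavy cream: 176 mL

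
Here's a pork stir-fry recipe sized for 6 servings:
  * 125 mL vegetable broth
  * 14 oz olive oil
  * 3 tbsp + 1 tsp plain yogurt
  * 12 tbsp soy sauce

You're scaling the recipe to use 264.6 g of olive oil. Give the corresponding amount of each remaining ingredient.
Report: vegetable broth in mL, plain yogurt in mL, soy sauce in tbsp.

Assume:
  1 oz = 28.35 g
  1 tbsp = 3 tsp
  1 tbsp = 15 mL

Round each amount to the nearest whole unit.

The original recipe has 396.9 g of olive oil, so the scaling factor is 264.6 ÷ 396.9 = 2/3.
vegetable broth: 125 mL × 2/3 ≈ 83 mL
plain yogurt: (3 tbsp + 1 tsp = 10/3 tbsp) × 2/3 × 15 mL/tbsp ≈ 33 mL
soy sauce: 12 tbsp × 2/3 = 8 tbsp

vegetable broth: 83 mL; plain yogurt: 33 mL; soy sauce: 8 tbsp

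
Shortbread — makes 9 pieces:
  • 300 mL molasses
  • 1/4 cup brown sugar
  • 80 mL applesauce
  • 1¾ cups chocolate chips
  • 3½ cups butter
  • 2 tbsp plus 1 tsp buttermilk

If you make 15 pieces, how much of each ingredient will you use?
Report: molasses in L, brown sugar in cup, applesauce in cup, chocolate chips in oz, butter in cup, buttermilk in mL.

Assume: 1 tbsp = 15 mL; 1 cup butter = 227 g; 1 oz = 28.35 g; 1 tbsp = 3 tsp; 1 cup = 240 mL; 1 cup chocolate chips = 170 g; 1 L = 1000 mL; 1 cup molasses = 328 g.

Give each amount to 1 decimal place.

molasses: 0.5 L; brown sugar: 0.4 cup; applesauce: 0.6 cup; chocolate chips: 17.5 oz; butter: 5.8 cup; buttermilk: 58.3 mL

Scaling factor: 15/9 = 5/3.
molasses: 300 mL × 5/3 ÷ 1000 mL/L = 0.5 L
brown sugar: 0.25 cup × 5/3 ≈ 0.4 cup
applesauce: 80 mL × 5/3 ÷ 240 mL/cup ≈ 0.6 cup
chocolate chips: 1.75 cup × 5/3 × 170 g/cup ÷ 28.35 g/oz ≈ 17.5 oz
butter: 3.5 cup × 5/3 ≈ 5.8 cup
buttermilk: (2 tbsp + 1 tsp = 7/3 tbsp) × 5/3 × 15 mL/tbsp ≈ 58.3 mL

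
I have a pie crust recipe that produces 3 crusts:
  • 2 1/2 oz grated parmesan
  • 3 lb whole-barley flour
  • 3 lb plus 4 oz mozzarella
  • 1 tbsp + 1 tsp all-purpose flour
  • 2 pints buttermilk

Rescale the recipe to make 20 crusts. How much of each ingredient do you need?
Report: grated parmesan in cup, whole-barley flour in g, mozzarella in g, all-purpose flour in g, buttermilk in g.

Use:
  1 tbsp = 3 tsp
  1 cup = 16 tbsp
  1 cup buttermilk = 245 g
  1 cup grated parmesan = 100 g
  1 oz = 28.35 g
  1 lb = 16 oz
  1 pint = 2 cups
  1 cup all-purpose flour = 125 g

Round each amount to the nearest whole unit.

grated parmesan: 5 cup; whole-barley flour: 9072 g; mozzarella: 9828 g; all-purpose flour: 69 g; buttermilk: 6533 g

Scaling factor: 20/3.
grated parmesan: 2.5 oz × 20/3 × 28.35 g/oz ÷ 100 g/cup ≈ 5 cup
whole-barley flour: 3 lb × 20/3 × 16 oz/lb × 28.35 g/oz = 9072 g
mozzarella: (3 lb + 4 oz = 3.25 lb) × 20/3 × 16 oz/lb × 28.35 g/oz = 9828 g
all-purpose flour: (1 tbsp + 1 tsp = 4/3 tbsp) × 20/3 ÷ 16 tbsp/cup × 125 g/cup ≈ 69 g
buttermilk: 2 pint × 20/3 × 2 cup/pint × 245 g/cup ≈ 6533 g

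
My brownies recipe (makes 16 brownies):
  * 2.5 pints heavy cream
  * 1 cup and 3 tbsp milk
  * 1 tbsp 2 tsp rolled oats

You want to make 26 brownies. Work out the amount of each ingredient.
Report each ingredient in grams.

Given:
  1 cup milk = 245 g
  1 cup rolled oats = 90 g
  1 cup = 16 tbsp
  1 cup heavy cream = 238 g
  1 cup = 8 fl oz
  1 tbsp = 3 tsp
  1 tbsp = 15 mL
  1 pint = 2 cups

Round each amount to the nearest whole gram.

heavy cream: 1934 g; milk: 473 g; rolled oats: 15 g

Scaling factor: 26/16 = 13/8 = 1.625.
heavy cream: 2.5 pint × 13/8 × 2 cup/pint × 238 g/cup ≈ 1934 g
milk: (1 cup + 3 tbsp = 1.1875 cup) × 13/8 × 245 g/cup ≈ 473 g
rolled oats: (1 tbsp + 2 tsp = 5/3 tbsp) × 13/8 ÷ 16 tbsp/cup × 90 g/cup ≈ 15 g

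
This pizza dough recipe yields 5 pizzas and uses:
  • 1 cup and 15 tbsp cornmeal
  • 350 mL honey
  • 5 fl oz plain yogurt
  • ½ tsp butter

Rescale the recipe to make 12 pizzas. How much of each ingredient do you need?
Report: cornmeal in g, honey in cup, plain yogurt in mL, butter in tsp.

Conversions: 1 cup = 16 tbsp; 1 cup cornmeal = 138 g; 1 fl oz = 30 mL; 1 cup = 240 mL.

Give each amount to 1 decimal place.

Scaling factor: 12/5 = 2.4.
cornmeal: (1 cup + 15 tbsp = 1.9375 cup) × 12/5 × 138 g/cup = 641.7 g
honey: 350 mL × 12/5 ÷ 240 mL/cup = 3.5 cup
plain yogurt: 5 fl oz × 12/5 × 30 mL/fl oz = 360.0 mL
butter: 0.5 tsp × 12/5 = 1.2 tsp

cornmeal: 641.7 g; honey: 3.5 cup; plain yogurt: 360.0 mL; butter: 1.2 tsp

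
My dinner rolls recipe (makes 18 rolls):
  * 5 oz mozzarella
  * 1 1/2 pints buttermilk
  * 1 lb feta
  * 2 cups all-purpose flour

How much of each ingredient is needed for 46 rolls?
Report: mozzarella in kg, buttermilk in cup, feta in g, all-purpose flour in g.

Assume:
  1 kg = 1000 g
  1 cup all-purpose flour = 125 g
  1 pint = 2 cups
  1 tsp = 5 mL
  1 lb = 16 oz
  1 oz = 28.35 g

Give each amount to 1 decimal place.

Scaling factor: 46/18 = 23/9.
mozzarella: 5 oz × 23/9 × 28.35 g/oz ÷ 1000 g/kg ≈ 0.4 kg
buttermilk: 1.5 pint × 23/9 × 2 cup/pint ≈ 7.7 cup
feta: 1 lb × 23/9 × 16 oz/lb × 28.35 g/oz = 1159.2 g
all-purpose flour: 2 cup × 23/9 × 125 g/cup ≈ 638.9 g

mozzarella: 0.4 kg; buttermilk: 7.7 cup; feta: 1159.2 g; all-purpose flour: 638.9 g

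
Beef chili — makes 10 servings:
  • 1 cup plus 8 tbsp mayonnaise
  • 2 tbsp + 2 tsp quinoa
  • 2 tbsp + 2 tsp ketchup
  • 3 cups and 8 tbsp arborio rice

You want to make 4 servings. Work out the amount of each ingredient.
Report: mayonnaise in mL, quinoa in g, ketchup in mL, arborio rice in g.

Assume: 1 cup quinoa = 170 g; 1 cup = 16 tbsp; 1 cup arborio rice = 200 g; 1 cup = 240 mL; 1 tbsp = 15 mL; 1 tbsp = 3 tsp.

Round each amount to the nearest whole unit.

mayonnaise: 144 mL; quinoa: 11 g; ketchup: 16 mL; arborio rice: 280 g

Scaling factor: 4/10 = 2/5 = 0.4.
mayonnaise: (1 cup + 8 tbsp = 1.5 cup) × 2/5 × 240 mL/cup = 144 mL
quinoa: (2 tbsp + 2 tsp = 8/3 tbsp) × 2/5 ÷ 16 tbsp/cup × 170 g/cup ≈ 11 g
ketchup: (2 tbsp + 2 tsp = 8/3 tbsp) × 2/5 × 15 mL/tbsp = 16 mL
arborio rice: (3 cup + 8 tbsp = 3.5 cup) × 2/5 × 200 g/cup = 280 g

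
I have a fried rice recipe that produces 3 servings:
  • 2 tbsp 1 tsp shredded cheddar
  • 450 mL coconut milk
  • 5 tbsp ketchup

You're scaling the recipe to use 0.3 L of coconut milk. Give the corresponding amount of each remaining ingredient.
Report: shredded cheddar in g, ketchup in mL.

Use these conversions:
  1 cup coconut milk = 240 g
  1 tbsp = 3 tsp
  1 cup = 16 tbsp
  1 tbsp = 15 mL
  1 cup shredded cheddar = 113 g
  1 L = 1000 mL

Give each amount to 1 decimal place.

shredded cheddar: 11.0 g; ketchup: 50.0 mL

The original recipe has 0.45 L of coconut milk, so the scaling factor is 0.3 ÷ 0.45 = 2/3.
shredded cheddar: (2 tbsp + 1 tsp = 7/3 tbsp) × 2/3 ÷ 16 tbsp/cup × 113 g/cup ≈ 11.0 g
ketchup: 5 tbsp × 2/3 × 15 mL/tbsp = 50.0 mL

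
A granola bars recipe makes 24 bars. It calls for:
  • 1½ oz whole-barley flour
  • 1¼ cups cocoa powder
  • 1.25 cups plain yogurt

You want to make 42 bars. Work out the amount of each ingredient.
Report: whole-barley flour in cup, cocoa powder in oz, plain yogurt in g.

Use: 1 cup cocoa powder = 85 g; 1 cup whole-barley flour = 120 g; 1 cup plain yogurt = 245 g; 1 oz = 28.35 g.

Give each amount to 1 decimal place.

Scaling factor: 42/24 = 7/4 = 1.75.
whole-barley flour: 1.5 oz × 7/4 × 28.35 g/oz ÷ 120 g/cup ≈ 0.6 cup
cocoa powder: 1.25 cup × 7/4 × 85 g/cup ÷ 28.35 g/oz ≈ 6.6 oz
plain yogurt: 1.25 cup × 7/4 × 245 g/cup ≈ 535.9 g

whole-barley flour: 0.6 cup; cocoa powder: 6.6 oz; plain yogurt: 535.9 g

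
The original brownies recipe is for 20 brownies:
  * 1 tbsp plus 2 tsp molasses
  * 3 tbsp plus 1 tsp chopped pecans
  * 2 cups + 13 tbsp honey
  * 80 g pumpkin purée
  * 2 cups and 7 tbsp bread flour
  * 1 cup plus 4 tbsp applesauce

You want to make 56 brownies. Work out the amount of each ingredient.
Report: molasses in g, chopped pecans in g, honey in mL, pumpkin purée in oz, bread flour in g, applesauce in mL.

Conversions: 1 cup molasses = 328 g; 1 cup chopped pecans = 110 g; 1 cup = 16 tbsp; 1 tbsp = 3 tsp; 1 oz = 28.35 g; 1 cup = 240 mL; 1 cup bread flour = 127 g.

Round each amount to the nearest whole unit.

molasses: 96 g; chopped pecans: 64 g; honey: 1890 mL; pumpkin purée: 8 oz; bread flour: 867 g; applesauce: 840 mL

Scaling factor: 56/20 = 14/5 = 2.8.
molasses: (1 tbsp + 2 tsp = 5/3 tbsp) × 14/5 ÷ 16 tbsp/cup × 328 g/cup ≈ 96 g
chopped pecans: (3 tbsp + 1 tsp = 10/3 tbsp) × 14/5 ÷ 16 tbsp/cup × 110 g/cup ≈ 64 g
honey: (2 cup + 13 tbsp = 2.8125 cup) × 14/5 × 240 mL/cup = 1890 mL
pumpkin purée: 80 g × 14/5 ÷ 28.35 g/oz ≈ 8 oz
bread flour: (2 cup + 7 tbsp = 2.4375 cup) × 14/5 × 127 g/cup ≈ 867 g
applesauce: (1 cup + 4 tbsp = 1.25 cup) × 14/5 × 240 mL/cup = 840 mL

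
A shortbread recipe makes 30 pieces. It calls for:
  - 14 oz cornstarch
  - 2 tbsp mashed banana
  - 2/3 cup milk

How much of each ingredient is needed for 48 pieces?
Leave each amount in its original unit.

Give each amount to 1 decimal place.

cornstarch: 22.4 oz; mashed banana: 3.2 tbsp; milk: 1.1 cup

Scaling factor: 48/30 = 8/5 = 1.6.
cornstarch: 14 oz × 8/5 = 22.4 oz
mashed banana: 2 tbsp × 8/5 = 3.2 tbsp
milk: 2/3 cup × 8/5 ≈ 1.1 cup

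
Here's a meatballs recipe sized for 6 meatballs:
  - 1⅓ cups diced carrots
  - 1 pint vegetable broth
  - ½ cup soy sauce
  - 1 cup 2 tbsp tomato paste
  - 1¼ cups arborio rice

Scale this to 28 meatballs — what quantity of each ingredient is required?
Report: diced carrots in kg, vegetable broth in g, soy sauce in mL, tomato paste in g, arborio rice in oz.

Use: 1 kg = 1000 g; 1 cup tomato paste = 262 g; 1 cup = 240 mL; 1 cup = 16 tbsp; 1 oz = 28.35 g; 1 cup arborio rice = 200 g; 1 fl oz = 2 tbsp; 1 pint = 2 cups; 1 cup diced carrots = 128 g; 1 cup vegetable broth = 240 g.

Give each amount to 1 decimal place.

Scaling factor: 28/6 = 14/3.
diced carrots: 4/3 cup × 14/3 × 128 g/cup ÷ 1000 g/kg ≈ 0.8 kg
vegetable broth: 1 pint × 14/3 × 2 cup/pint × 240 g/cup = 2240.0 g
soy sauce: 0.5 cup × 14/3 × 240 mL/cup = 560.0 mL
tomato paste: (1 cup + 2 tbsp = 1.125 cup) × 14/3 × 262 g/cup = 1375.5 g
arborio rice: 1.25 cup × 14/3 × 200 g/cup ÷ 28.35 g/oz ≈ 41.2 oz

diced carrots: 0.8 kg; vegetable broth: 2240.0 g; soy sauce: 560.0 mL; tomato paste: 1375.5 g; arborio rice: 41.2 oz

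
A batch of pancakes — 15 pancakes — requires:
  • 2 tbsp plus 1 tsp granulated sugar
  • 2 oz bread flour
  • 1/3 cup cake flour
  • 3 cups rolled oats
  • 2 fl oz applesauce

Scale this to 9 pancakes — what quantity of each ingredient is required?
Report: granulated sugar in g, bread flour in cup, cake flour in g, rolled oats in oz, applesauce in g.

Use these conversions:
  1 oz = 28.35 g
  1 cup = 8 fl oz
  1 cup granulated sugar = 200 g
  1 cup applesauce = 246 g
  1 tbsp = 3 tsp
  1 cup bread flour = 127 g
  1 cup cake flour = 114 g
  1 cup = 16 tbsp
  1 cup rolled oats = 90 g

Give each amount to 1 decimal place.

granulated sugar: 17.5 g; bread flour: 0.3 cup; cake flour: 22.8 g; rolled oats: 5.7 oz; applesauce: 36.9 g

Scaling factor: 9/15 = 3/5 = 0.6.
granulated sugar: (2 tbsp + 1 tsp = 7/3 tbsp) × 3/5 ÷ 16 tbsp/cup × 200 g/cup = 17.5 g
bread flour: 2 oz × 3/5 × 28.35 g/oz ÷ 127 g/cup ≈ 0.3 cup
cake flour: 1/3 cup × 3/5 × 114 g/cup = 22.8 g
rolled oats: 3 cup × 3/5 × 90 g/cup ÷ 28.35 g/oz ≈ 5.7 oz
applesauce: 2 fl oz × 3/5 ÷ 8 fl oz/cup × 246 g/cup = 36.9 g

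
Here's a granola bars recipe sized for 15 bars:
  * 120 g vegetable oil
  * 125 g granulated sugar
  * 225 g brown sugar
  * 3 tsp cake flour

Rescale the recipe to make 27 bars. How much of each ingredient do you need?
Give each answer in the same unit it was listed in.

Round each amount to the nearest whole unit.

Scaling factor: 27/15 = 9/5 = 1.8.
vegetable oil: 120 g × 9/5 = 216 g
granulated sugar: 125 g × 9/5 = 225 g
brown sugar: 225 g × 9/5 = 405 g
cake flour: 3 tsp × 9/5 ≈ 5 tsp

vegetable oil: 216 g; granulated sugar: 225 g; brown sugar: 405 g; cake flour: 5 tsp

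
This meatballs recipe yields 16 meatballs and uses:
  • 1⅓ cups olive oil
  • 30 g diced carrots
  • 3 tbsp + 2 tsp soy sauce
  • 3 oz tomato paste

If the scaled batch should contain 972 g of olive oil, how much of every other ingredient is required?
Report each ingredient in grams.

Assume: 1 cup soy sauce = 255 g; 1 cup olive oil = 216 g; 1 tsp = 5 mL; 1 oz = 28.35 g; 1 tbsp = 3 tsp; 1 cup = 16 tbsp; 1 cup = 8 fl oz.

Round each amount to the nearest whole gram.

The original recipe has 288 g of olive oil, so the scaling factor is 972 ÷ 288 = 27/8 = 3.375.
diced carrots: 30 g × 27/8 ≈ 101 g
soy sauce: (3 tbsp + 2 tsp = 11/3 tbsp) × 27/8 ÷ 16 tbsp/cup × 255 g/cup ≈ 197 g
tomato paste: 3 oz × 27/8 × 28.35 g/oz ≈ 287 g

diced carrots: 101 g; soy sauce: 197 g; tomato paste: 287 g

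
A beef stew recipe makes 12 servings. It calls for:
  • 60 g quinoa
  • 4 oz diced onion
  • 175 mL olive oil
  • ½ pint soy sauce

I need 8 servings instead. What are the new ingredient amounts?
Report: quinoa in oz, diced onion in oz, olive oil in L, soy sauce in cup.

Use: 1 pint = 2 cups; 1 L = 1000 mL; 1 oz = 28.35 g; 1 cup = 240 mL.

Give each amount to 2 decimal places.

quinoa: 1.41 oz; diced onion: 2.67 oz; olive oil: 0.12 L; soy sauce: 0.67 cup

Scaling factor: 8/12 = 2/3.
quinoa: 60 g × 2/3 ÷ 28.35 g/oz ≈ 1.41 oz
diced onion: 4 oz × 2/3 ≈ 2.67 oz
olive oil: 175 mL × 2/3 ÷ 1000 mL/L ≈ 0.12 L
soy sauce: 0.5 pint × 2/3 × 2 cup/pint ≈ 0.67 cup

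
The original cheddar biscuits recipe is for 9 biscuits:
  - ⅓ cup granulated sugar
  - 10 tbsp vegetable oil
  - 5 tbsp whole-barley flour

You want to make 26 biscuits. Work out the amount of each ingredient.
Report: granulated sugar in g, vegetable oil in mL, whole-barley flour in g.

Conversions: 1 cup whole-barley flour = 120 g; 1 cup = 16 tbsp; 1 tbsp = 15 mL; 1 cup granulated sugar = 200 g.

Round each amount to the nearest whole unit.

granulated sugar: 193 g; vegetable oil: 433 mL; whole-barley flour: 108 g

Scaling factor: 26/9.
granulated sugar: 1/3 cup × 26/9 × 200 g/cup ≈ 193 g
vegetable oil: 10 tbsp × 26/9 × 15 mL/tbsp ≈ 433 mL
whole-barley flour: 5 tbsp × 26/9 ÷ 16 tbsp/cup × 120 g/cup ≈ 108 g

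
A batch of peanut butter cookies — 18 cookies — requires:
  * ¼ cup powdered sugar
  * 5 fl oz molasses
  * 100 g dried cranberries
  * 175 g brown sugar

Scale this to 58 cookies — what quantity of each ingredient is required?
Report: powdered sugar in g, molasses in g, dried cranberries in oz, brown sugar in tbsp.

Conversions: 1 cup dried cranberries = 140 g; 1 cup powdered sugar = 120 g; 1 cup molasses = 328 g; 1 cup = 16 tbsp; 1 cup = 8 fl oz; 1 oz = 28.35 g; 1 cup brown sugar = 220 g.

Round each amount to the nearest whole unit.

Scaling factor: 58/18 = 29/9.
powdered sugar: 0.25 cup × 29/9 × 120 g/cup ≈ 97 g
molasses: 5 fl oz × 29/9 ÷ 8 fl oz/cup × 328 g/cup ≈ 661 g
dried cranberries: 100 g × 29/9 ÷ 28.35 g/oz ≈ 11 oz
brown sugar: 175 g × 29/9 ÷ 220 g/cup × 16 tbsp/cup ≈ 41 tbsp

powdered sugar: 97 g; molasses: 661 g; dried cranberries: 11 oz; brown sugar: 41 tbsp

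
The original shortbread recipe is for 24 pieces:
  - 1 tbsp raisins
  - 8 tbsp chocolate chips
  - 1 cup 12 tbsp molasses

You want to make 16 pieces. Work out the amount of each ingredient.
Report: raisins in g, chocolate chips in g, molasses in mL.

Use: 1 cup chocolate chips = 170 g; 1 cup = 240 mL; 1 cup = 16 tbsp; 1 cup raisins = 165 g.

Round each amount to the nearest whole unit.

Scaling factor: 16/24 = 2/3.
raisins: 1 tbsp × 2/3 ÷ 16 tbsp/cup × 165 g/cup ≈ 7 g
chocolate chips: 8 tbsp × 2/3 ÷ 16 tbsp/cup × 170 g/cup ≈ 57 g
molasses: (1 cup + 12 tbsp = 1.75 cup) × 2/3 × 240 mL/cup = 280 mL

raisins: 7 g; chocolate chips: 57 g; molasses: 280 mL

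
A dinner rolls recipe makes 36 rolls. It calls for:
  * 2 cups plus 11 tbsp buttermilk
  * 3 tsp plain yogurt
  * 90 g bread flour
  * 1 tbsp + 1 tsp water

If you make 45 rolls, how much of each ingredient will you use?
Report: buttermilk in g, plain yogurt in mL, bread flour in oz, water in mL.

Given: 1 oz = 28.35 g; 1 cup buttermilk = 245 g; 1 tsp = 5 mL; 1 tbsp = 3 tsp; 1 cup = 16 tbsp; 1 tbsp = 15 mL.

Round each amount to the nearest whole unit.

Scaling factor: 45/36 = 5/4 = 1.25.
buttermilk: (2 cup + 11 tbsp = 2.6875 cup) × 5/4 × 245 g/cup ≈ 823 g
plain yogurt: 3 tsp × 5/4 × 5 mL/tsp ≈ 19 mL
bread flour: 90 g × 5/4 ÷ 28.35 g/oz ≈ 4 oz
water: (1 tbsp + 1 tsp = 4/3 tbsp) × 5/4 × 15 mL/tbsp = 25 mL

buttermilk: 823 g; plain yogurt: 19 mL; bread flour: 4 oz; water: 25 mL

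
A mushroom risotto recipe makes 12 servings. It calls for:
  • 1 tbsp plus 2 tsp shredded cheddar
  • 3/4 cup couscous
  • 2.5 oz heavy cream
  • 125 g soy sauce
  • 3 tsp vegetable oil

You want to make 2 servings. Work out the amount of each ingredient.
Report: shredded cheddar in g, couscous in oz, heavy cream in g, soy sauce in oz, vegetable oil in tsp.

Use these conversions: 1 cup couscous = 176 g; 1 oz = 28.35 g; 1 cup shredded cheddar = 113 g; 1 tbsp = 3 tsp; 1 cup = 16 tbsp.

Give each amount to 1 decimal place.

shredded cheddar: 2.0 g; couscous: 0.8 oz; heavy cream: 11.8 g; soy sauce: 0.7 oz; vegetable oil: 0.5 tsp

Scaling factor: 2/12 = 1/6.
shredded cheddar: (1 tbsp + 2 tsp = 5/3 tbsp) × 1/6 ÷ 16 tbsp/cup × 113 g/cup ≈ 2.0 g
couscous: 0.75 cup × 1/6 × 176 g/cup ÷ 28.35 g/oz ≈ 0.8 oz
heavy cream: 2.5 oz × 1/6 × 28.35 g/oz ≈ 11.8 g
soy sauce: 125 g × 1/6 ÷ 28.35 g/oz ≈ 0.7 oz
vegetable oil: 3 tsp × 1/6 = 0.5 tsp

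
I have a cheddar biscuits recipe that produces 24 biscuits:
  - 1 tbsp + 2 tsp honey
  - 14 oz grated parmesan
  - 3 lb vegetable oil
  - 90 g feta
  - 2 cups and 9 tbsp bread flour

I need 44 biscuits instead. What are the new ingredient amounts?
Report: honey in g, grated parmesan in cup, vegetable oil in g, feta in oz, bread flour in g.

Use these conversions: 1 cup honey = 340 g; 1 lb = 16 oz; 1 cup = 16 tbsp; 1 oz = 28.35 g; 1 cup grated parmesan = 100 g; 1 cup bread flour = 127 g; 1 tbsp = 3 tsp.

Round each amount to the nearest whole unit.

Scaling factor: 44/24 = 11/6.
honey: (1 tbsp + 2 tsp = 5/3 tbsp) × 11/6 ÷ 16 tbsp/cup × 340 g/cup ≈ 65 g
grated parmesan: 14 oz × 11/6 × 28.35 g/oz ÷ 100 g/cup ≈ 7 cup
vegetable oil: 3 lb × 11/6 × 16 oz/lb × 28.35 g/oz ≈ 2495 g
feta: 90 g × 11/6 ÷ 28.35 g/oz ≈ 6 oz
bread flour: (2 cup + 9 tbsp = 2.5625 cup) × 11/6 × 127 g/cup ≈ 597 g

honey: 65 g; grated parmesan: 7 cup; vegetable oil: 2495 g; feta: 6 oz; bread flour: 597 g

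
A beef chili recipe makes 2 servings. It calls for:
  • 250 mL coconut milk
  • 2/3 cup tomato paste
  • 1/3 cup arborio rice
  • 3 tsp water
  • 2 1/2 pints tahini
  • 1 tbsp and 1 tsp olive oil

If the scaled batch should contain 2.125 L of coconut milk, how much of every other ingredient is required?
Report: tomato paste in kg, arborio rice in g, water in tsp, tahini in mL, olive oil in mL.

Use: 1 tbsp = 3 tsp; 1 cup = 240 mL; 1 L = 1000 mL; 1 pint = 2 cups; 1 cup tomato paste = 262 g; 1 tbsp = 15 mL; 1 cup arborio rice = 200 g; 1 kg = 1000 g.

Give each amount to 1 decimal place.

The original recipe has 0.25 L of coconut milk, so the scaling factor is 2.125 ÷ 0.25 = 17/2 = 8.5.
tomato paste: 2/3 cup × 17/2 × 262 g/cup ÷ 1000 g/kg ≈ 1.5 kg
arborio rice: 1/3 cup × 17/2 × 200 g/cup ≈ 566.7 g
water: 3 tsp × 17/2 = 25.5 tsp
tahini: 2.5 pint × 17/2 × 2 cup/pint × 240 mL/cup = 10200.0 mL
olive oil: (1 tbsp + 1 tsp = 4/3 tbsp) × 17/2 × 15 mL/tbsp = 170.0 mL

tomato paste: 1.5 kg; arborio rice: 566.7 g; water: 25.5 tsp; tahini: 10200.0 mL; olive oil: 170.0 mL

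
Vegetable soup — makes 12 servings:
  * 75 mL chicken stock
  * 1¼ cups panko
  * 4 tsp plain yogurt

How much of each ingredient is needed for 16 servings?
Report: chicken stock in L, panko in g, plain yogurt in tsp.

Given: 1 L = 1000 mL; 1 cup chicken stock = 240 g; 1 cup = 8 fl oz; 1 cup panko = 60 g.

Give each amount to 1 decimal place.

chicken stock: 0.1 L; panko: 100.0 g; plain yogurt: 5.3 tsp

Scaling factor: 16/12 = 4/3.
chicken stock: 75 mL × 4/3 ÷ 1000 mL/L = 0.1 L
panko: 1.25 cup × 4/3 × 60 g/cup = 100.0 g
plain yogurt: 4 tsp × 4/3 ≈ 5.3 tsp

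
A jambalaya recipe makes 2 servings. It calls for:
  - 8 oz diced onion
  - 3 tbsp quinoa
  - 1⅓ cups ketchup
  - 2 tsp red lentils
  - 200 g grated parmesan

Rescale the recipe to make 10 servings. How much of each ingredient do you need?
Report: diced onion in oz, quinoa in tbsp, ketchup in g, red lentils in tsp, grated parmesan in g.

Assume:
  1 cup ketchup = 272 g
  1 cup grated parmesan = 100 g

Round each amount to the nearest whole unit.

diced onion: 40 oz; quinoa: 15 tbsp; ketchup: 1813 g; red lentils: 10 tsp; grated parmesan: 1000 g

Scaling factor: 10/2 = 5.
diced onion: 8 oz × 5 = 40 oz
quinoa: 3 tbsp × 5 = 15 tbsp
ketchup: 4/3 cup × 5 × 272 g/cup ≈ 1813 g
red lentils: 2 tsp × 5 = 10 tsp
grated parmesan: 200 g × 5 = 1000 g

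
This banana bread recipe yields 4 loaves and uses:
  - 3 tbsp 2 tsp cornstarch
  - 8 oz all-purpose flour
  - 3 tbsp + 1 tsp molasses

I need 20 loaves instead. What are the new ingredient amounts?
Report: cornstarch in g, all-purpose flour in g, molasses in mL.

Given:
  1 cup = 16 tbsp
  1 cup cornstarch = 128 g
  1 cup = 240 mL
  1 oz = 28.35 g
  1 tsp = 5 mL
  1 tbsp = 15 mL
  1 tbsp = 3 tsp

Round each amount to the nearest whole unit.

cornstarch: 147 g; all-purpose flour: 1134 g; molasses: 250 mL

Scaling factor: 20/4 = 5.
cornstarch: (3 tbsp + 2 tsp = 11/3 tbsp) × 5 ÷ 16 tbsp/cup × 128 g/cup ≈ 147 g
all-purpose flour: 8 oz × 5 × 28.35 g/oz = 1134 g
molasses: (3 tbsp + 1 tsp = 10/3 tbsp) × 5 × 15 mL/tbsp = 250 mL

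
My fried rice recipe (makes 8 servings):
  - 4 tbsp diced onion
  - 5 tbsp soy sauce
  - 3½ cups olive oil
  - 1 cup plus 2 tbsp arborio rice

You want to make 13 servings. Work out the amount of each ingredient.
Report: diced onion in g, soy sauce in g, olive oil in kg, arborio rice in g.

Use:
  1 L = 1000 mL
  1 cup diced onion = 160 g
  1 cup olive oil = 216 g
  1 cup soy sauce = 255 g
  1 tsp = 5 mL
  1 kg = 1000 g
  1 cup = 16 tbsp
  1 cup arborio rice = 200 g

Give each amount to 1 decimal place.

diced onion: 65.0 g; soy sauce: 129.5 g; olive oil: 1.2 kg; arborio rice: 365.6 g

Scaling factor: 13/8 = 1.625.
diced onion: 4 tbsp × 13/8 ÷ 16 tbsp/cup × 160 g/cup = 65.0 g
soy sauce: 5 tbsp × 13/8 ÷ 16 tbsp/cup × 255 g/cup ≈ 129.5 g
olive oil: 3.5 cup × 13/8 × 216 g/cup ÷ 1000 g/kg ≈ 1.2 kg
arborio rice: (1 cup + 2 tbsp = 1.125 cup) × 13/8 × 200 g/cup ≈ 365.6 g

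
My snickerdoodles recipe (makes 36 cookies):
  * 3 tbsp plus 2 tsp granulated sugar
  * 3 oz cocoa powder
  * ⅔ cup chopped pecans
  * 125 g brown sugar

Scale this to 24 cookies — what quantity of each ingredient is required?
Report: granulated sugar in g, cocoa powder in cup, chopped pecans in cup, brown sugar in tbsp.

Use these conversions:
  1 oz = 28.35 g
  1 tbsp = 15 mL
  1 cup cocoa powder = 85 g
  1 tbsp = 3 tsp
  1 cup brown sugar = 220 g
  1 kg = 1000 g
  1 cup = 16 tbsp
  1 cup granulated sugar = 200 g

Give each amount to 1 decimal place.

Scaling factor: 24/36 = 2/3.
granulated sugar: (3 tbsp + 2 tsp = 11/3 tbsp) × 2/3 ÷ 16 tbsp/cup × 200 g/cup ≈ 30.6 g
cocoa powder: 3 oz × 2/3 × 28.35 g/oz ÷ 85 g/cup ≈ 0.7 cup
chopped pecans: 2/3 cup × 2/3 ≈ 0.4 cup
brown sugar: 125 g × 2/3 ÷ 220 g/cup × 16 tbsp/cup ≈ 6.1 tbsp

granulated sugar: 30.6 g; cocoa powder: 0.7 cup; chopped pecans: 0.4 cup; brown sugar: 6.1 tbsp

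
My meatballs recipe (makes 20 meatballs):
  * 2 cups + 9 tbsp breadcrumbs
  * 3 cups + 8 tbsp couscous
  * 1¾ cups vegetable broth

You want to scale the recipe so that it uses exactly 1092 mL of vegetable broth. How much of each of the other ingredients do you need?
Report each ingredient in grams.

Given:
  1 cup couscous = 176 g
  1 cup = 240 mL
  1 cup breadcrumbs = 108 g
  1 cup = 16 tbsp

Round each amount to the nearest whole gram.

breadcrumbs: 720 g; couscous: 1602 g

The original recipe has 420 mL of vegetable broth, so the scaling factor is 1092 ÷ 420 = 13/5 = 2.6.
breadcrumbs: (2 cup + 9 tbsp = 2.5625 cup) × 13/5 × 108 g/cup ≈ 720 g
couscous: (3 cup + 8 tbsp = 3.5 cup) × 13/5 × 176 g/cup ≈ 1602 g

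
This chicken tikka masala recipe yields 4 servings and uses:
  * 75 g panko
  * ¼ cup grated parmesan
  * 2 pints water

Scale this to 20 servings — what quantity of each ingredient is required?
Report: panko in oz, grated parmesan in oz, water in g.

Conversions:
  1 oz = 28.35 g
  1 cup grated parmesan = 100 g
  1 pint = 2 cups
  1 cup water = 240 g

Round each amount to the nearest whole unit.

panko: 13 oz; grated parmesan: 4 oz; water: 4800 g

Scaling factor: 20/4 = 5.
panko: 75 g × 5 ÷ 28.35 g/oz ≈ 13 oz
grated parmesan: 0.25 cup × 5 × 100 g/cup ÷ 28.35 g/oz ≈ 4 oz
water: 2 pint × 5 × 2 cup/pint × 240 g/cup = 4800 g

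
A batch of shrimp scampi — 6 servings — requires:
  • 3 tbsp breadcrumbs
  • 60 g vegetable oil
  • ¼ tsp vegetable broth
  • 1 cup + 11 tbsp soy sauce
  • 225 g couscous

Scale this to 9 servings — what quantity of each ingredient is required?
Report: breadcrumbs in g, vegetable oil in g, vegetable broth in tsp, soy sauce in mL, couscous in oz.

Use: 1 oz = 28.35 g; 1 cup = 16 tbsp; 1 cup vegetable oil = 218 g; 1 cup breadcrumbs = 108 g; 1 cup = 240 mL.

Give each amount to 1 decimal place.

breadcrumbs: 30.4 g; vegetable oil: 90.0 g; vegetable broth: 0.4 tsp; soy sauce: 607.5 mL; couscous: 11.9 oz

Scaling factor: 9/6 = 3/2 = 1.5.
breadcrumbs: 3 tbsp × 3/2 ÷ 16 tbsp/cup × 108 g/cup ≈ 30.4 g
vegetable oil: 60 g × 3/2 = 90.0 g
vegetable broth: 0.25 tsp × 3/2 ≈ 0.4 tsp
soy sauce: (1 cup + 11 tbsp = 1.6875 cup) × 3/2 × 240 mL/cup = 607.5 mL
couscous: 225 g × 3/2 ÷ 28.35 g/oz ≈ 11.9 oz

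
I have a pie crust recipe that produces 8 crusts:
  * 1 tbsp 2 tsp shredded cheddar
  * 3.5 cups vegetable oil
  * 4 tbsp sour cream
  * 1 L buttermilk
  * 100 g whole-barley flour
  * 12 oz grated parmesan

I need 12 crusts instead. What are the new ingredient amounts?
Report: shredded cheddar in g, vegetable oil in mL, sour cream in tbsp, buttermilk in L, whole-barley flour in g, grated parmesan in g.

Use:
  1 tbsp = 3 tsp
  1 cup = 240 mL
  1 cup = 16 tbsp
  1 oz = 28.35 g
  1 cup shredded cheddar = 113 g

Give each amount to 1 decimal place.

Scaling factor: 12/8 = 3/2 = 1.5.
shredded cheddar: (1 tbsp + 2 tsp = 5/3 tbsp) × 3/2 ÷ 16 tbsp/cup × 113 g/cup ≈ 17.7 g
vegetable oil: 3.5 cup × 3/2 × 240 mL/cup = 1260.0 mL
sour cream: 4 tbsp × 3/2 = 6.0 tbsp
buttermilk: 1 L × 3/2 = 1.5 L
whole-barley flour: 100 g × 3/2 = 150.0 g
grated parmesan: 12 oz × 3/2 × 28.35 g/oz = 510.3 g

shredded cheddar: 17.7 g; vegetable oil: 1260.0 mL; sour cream: 6.0 tbsp; buttermilk: 1.5 L; whole-barley flour: 150.0 g; grated parmesan: 510.3 g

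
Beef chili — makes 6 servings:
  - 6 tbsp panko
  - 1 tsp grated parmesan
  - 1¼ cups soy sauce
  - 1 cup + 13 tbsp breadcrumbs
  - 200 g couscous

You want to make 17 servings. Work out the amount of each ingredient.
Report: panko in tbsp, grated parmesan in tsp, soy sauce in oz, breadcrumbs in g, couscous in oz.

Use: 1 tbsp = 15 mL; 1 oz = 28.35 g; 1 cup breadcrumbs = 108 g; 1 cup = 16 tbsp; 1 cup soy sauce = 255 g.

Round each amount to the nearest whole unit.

Scaling factor: 17/6.
panko: 6 tbsp × 17/6 = 17 tbsp
grated parmesan: 1 tsp × 17/6 ≈ 3 tsp
soy sauce: 1.25 cup × 17/6 × 255 g/cup ÷ 28.35 g/oz ≈ 32 oz
breadcrumbs: (1 cup + 13 tbsp = 1.8125 cup) × 17/6 × 108 g/cup ≈ 555 g
couscous: 200 g × 17/6 ÷ 28.35 g/oz ≈ 20 oz

panko: 17 tbsp; grated parmesan: 3 tsp; soy sauce: 32 oz; breadcrumbs: 555 g; couscous: 20 oz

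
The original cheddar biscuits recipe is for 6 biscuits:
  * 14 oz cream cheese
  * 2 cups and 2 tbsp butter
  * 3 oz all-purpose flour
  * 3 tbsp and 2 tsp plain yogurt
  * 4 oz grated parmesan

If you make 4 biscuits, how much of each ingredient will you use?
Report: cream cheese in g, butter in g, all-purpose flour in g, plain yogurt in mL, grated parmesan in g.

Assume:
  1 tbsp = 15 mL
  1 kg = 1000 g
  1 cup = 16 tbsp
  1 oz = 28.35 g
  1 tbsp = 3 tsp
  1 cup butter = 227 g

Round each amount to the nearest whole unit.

cream cheese: 265 g; butter: 322 g; all-purpose flour: 57 g; plain yogurt: 37 mL; grated parmesan: 76 g

Scaling factor: 4/6 = 2/3.
cream cheese: 14 oz × 2/3 × 28.35 g/oz ≈ 265 g
butter: (2 cup + 2 tbsp = 2.125 cup) × 2/3 × 227 g/cup ≈ 322 g
all-purpose flour: 3 oz × 2/3 × 28.35 g/oz ≈ 57 g
plain yogurt: (3 tbsp + 2 tsp = 11/3 tbsp) × 2/3 × 15 mL/tbsp ≈ 37 mL
grated parmesan: 4 oz × 2/3 × 28.35 g/oz ≈ 76 g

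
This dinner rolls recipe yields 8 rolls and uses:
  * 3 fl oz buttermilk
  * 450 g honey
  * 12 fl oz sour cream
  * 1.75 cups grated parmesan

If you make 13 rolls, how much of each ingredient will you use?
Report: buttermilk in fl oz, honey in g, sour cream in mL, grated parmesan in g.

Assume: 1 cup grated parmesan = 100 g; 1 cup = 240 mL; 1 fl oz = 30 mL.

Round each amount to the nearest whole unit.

Scaling factor: 13/8 = 1.625.
buttermilk: 3 fl oz × 13/8 ≈ 5 fl oz
honey: 450 g × 13/8 ≈ 731 g
sour cream: 12 fl oz × 13/8 × 30 mL/fl oz = 585 mL
grated parmesan: 1.75 cup × 13/8 × 100 g/cup ≈ 284 g

buttermilk: 5 fl oz; honey: 731 g; sour cream: 585 mL; grated parmesan: 284 g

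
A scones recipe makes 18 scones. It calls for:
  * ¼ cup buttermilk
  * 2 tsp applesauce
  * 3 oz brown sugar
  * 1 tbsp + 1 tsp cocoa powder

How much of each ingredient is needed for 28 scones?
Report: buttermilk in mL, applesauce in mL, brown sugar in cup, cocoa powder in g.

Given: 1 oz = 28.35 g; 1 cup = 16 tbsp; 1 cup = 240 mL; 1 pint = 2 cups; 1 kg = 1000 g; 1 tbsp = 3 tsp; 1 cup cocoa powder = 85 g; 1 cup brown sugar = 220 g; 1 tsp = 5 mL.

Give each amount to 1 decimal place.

Scaling factor: 28/18 = 14/9.
buttermilk: 0.25 cup × 14/9 × 240 mL/cup ≈ 93.3 mL
applesauce: 2 tsp × 14/9 × 5 mL/tsp ≈ 15.6 mL
brown sugar: 3 oz × 14/9 × 28.35 g/oz ÷ 220 g/cup ≈ 0.6 cup
cocoa powder: (1 tbsp + 1 tsp = 4/3 tbsp) × 14/9 ÷ 16 tbsp/cup × 85 g/cup ≈ 11.0 g

buttermilk: 93.3 mL; applesauce: 15.6 mL; brown sugar: 0.6 cup; cocoa powder: 11.0 g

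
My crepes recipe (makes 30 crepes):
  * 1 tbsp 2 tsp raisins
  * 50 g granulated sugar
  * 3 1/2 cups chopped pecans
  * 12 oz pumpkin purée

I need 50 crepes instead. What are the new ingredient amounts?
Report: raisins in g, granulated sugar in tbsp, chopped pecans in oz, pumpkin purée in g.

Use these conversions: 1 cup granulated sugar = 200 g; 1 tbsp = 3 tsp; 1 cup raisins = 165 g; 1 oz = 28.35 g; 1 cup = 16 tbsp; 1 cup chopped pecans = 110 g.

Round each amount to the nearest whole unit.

raisins: 29 g; granulated sugar: 7 tbsp; chopped pecans: 23 oz; pumpkin purée: 567 g

Scaling factor: 50/30 = 5/3.
raisins: (1 tbsp + 2 tsp = 5/3 tbsp) × 5/3 ÷ 16 tbsp/cup × 165 g/cup ≈ 29 g
granulated sugar: 50 g × 5/3 ÷ 200 g/cup × 16 tbsp/cup ≈ 7 tbsp
chopped pecans: 3.5 cup × 5/3 × 110 g/cup ÷ 28.35 g/oz ≈ 23 oz
pumpkin purée: 12 oz × 5/3 × 28.35 g/oz = 567 g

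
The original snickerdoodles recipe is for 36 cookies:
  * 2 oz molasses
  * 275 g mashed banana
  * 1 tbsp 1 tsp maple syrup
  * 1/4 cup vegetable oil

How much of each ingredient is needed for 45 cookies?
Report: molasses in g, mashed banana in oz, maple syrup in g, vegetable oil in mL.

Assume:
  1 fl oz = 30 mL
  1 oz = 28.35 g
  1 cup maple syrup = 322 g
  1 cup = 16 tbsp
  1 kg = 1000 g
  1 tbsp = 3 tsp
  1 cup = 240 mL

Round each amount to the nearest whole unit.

molasses: 71 g; mashed banana: 12 oz; maple syrup: 34 g; vegetable oil: 75 mL

Scaling factor: 45/36 = 5/4 = 1.25.
molasses: 2 oz × 5/4 × 28.35 g/oz ≈ 71 g
mashed banana: 275 g × 5/4 ÷ 28.35 g/oz ≈ 12 oz
maple syrup: (1 tbsp + 1 tsp = 4/3 tbsp) × 5/4 ÷ 16 tbsp/cup × 322 g/cup ≈ 34 g
vegetable oil: 0.25 cup × 5/4 × 240 mL/cup = 75 mL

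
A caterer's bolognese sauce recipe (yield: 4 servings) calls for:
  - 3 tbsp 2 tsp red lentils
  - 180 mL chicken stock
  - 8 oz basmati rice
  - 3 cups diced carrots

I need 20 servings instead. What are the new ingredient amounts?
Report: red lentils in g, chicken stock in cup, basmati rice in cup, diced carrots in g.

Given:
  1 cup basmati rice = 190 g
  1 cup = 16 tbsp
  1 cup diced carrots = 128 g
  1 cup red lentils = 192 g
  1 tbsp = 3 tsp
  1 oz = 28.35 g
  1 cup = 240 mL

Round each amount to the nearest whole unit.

Scaling factor: 20/4 = 5.
red lentils: (3 tbsp + 2 tsp = 11/3 tbsp) × 5 ÷ 16 tbsp/cup × 192 g/cup = 220 g
chicken stock: 180 mL × 5 ÷ 240 mL/cup ≈ 4 cup
basmati rice: 8 oz × 5 × 28.35 g/oz ÷ 190 g/cup ≈ 6 cup
diced carrots: 3 cup × 5 × 128 g/cup = 1920 g

red lentils: 220 g; chicken stock: 4 cup; basmati rice: 6 cup; diced carrots: 1920 g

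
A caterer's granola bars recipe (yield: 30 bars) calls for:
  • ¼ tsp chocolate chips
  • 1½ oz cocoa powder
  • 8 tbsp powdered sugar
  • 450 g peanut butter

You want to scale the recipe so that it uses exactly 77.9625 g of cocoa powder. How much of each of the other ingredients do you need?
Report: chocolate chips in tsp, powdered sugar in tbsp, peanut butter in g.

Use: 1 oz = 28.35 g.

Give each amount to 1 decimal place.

chocolate chips: 0.5 tsp; powdered sugar: 14.7 tbsp; peanut butter: 825.0 g

The original recipe has 42.525 g of cocoa powder, so the scaling factor is 77.9625 ÷ 42.525 = 11/6.
chocolate chips: 0.25 tsp × 11/6 ≈ 0.5 tsp
powdered sugar: 8 tbsp × 11/6 ≈ 14.7 tbsp
peanut butter: 450 g × 11/6 = 825.0 g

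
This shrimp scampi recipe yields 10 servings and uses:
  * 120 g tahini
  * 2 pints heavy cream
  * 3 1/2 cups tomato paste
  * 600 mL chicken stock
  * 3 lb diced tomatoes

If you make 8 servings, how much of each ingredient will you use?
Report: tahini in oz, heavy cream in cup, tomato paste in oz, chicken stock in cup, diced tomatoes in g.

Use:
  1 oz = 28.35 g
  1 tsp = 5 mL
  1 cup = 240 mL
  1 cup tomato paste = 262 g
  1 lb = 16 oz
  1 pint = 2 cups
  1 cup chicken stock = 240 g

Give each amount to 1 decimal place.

tahini: 3.4 oz; heavy cream: 3.2 cup; tomato paste: 25.9 oz; chicken stock: 2.0 cup; diced tomatoes: 1088.6 g

Scaling factor: 8/10 = 4/5 = 0.8.
tahini: 120 g × 4/5 ÷ 28.35 g/oz ≈ 3.4 oz
heavy cream: 2 pint × 4/5 × 2 cup/pint = 3.2 cup
tomato paste: 3.5 cup × 4/5 × 262 g/cup ÷ 28.35 g/oz ≈ 25.9 oz
chicken stock: 600 mL × 4/5 ÷ 240 mL/cup = 2.0 cup
diced tomatoes: 3 lb × 4/5 × 16 oz/lb × 28.35 g/oz ≈ 1088.6 g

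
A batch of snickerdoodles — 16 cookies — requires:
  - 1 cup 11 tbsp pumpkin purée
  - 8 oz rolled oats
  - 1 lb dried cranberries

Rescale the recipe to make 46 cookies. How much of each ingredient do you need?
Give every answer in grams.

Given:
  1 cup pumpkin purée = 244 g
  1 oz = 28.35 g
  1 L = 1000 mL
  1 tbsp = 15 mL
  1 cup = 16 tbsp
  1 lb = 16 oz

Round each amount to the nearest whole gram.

pumpkin purée: 1184 g; rolled oats: 652 g; dried cranberries: 1304 g

Scaling factor: 46/16 = 23/8 = 2.875.
pumpkin purée: (1 cup + 11 tbsp = 1.6875 cup) × 23/8 × 244 g/cup ≈ 1184 g
rolled oats: 8 oz × 23/8 × 28.35 g/oz ≈ 652 g
dried cranberries: 1 lb × 23/8 × 16 oz/lb × 28.35 g/oz ≈ 1304 g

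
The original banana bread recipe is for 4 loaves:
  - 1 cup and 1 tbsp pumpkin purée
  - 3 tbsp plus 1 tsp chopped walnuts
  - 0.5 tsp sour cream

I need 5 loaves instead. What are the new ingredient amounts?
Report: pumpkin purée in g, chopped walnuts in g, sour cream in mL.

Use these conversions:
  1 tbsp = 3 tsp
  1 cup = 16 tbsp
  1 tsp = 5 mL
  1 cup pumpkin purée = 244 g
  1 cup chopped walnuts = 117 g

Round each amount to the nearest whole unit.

Scaling factor: 5/4 = 1.25.
pumpkin purée: (1 cup + 1 tbsp = 1.0625 cup) × 5/4 × 244 g/cup ≈ 324 g
chopped walnuts: (3 tbsp + 1 tsp = 10/3 tbsp) × 5/4 ÷ 16 tbsp/cup × 117 g/cup ≈ 30 g
sour cream: 0.5 tsp × 5/4 × 5 mL/tsp ≈ 3 mL

pumpkin purée: 324 g; chopped walnuts: 30 g; sour cream: 3 mL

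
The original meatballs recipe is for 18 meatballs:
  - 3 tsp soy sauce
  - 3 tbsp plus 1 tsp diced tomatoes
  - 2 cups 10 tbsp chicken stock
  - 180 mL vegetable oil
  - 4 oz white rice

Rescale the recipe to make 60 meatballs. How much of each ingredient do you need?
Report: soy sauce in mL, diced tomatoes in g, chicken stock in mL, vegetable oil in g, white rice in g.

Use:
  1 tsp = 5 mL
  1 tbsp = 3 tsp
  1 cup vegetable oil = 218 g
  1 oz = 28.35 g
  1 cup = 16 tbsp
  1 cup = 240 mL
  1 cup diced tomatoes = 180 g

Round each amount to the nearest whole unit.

soy sauce: 50 mL; diced tomatoes: 125 g; chicken stock: 2100 mL; vegetable oil: 545 g; white rice: 378 g

Scaling factor: 60/18 = 10/3.
soy sauce: 3 tsp × 10/3 × 5 mL/tsp = 50 mL
diced tomatoes: (3 tbsp + 1 tsp = 10/3 tbsp) × 10/3 ÷ 16 tbsp/cup × 180 g/cup = 125 g
chicken stock: (2 cup + 10 tbsp = 2.625 cup) × 10/3 × 240 mL/cup = 2100 mL
vegetable oil: 180 mL × 10/3 ÷ 240 mL/cup × 218 g/cup = 545 g
white rice: 4 oz × 10/3 × 28.35 g/oz = 378 g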